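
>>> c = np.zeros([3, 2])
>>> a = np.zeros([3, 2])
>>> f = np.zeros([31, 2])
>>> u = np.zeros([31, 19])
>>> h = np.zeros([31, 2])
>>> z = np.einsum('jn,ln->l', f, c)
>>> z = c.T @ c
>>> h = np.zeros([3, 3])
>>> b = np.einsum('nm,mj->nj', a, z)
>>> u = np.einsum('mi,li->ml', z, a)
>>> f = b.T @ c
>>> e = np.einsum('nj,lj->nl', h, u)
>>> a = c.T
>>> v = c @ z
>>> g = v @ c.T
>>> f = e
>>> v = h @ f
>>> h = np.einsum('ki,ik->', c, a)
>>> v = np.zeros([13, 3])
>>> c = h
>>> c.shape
()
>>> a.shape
(2, 3)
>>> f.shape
(3, 2)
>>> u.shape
(2, 3)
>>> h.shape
()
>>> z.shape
(2, 2)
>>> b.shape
(3, 2)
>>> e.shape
(3, 2)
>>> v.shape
(13, 3)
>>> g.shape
(3, 3)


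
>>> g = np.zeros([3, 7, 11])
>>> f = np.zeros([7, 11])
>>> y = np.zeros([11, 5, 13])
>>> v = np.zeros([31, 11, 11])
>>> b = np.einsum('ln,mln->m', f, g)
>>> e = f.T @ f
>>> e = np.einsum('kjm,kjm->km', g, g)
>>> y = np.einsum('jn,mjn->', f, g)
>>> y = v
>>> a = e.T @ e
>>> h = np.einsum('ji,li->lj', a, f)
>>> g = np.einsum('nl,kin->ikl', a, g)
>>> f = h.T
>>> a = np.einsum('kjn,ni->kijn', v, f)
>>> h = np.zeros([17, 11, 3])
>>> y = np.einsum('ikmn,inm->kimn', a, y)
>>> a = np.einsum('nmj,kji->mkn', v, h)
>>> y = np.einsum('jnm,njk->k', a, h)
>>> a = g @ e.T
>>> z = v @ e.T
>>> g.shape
(7, 3, 11)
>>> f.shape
(11, 7)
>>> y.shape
(3,)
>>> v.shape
(31, 11, 11)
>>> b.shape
(3,)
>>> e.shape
(3, 11)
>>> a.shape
(7, 3, 3)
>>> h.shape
(17, 11, 3)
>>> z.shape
(31, 11, 3)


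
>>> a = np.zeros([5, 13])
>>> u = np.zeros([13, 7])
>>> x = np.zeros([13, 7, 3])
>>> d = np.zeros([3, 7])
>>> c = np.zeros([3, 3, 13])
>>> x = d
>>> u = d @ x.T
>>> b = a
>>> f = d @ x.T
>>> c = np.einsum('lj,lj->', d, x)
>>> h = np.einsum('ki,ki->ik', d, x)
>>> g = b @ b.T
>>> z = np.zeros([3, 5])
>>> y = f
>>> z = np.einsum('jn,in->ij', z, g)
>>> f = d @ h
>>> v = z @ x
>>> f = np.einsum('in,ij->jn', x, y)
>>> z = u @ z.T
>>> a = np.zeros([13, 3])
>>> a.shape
(13, 3)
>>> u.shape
(3, 3)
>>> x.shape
(3, 7)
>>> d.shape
(3, 7)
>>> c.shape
()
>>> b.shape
(5, 13)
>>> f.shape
(3, 7)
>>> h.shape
(7, 3)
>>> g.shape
(5, 5)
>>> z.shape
(3, 5)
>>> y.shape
(3, 3)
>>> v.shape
(5, 7)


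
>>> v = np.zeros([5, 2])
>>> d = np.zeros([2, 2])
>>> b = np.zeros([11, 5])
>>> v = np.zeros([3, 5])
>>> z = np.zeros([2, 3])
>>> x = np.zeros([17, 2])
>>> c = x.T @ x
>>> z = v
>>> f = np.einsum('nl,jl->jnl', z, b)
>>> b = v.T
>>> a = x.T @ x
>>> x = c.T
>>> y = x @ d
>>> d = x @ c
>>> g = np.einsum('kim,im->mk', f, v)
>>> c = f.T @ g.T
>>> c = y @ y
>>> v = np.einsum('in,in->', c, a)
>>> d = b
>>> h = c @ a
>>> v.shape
()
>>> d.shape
(5, 3)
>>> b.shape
(5, 3)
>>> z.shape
(3, 5)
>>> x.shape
(2, 2)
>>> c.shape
(2, 2)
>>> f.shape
(11, 3, 5)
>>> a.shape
(2, 2)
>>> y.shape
(2, 2)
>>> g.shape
(5, 11)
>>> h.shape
(2, 2)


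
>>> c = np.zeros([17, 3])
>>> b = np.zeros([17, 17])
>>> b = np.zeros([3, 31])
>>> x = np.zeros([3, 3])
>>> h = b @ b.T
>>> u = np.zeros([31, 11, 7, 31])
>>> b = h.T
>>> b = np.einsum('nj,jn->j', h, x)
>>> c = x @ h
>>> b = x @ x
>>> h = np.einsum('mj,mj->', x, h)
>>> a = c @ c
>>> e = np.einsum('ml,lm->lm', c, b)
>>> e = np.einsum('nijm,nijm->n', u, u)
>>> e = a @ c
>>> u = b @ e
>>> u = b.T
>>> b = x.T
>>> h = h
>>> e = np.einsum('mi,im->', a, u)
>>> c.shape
(3, 3)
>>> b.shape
(3, 3)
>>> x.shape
(3, 3)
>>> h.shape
()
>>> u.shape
(3, 3)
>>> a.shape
(3, 3)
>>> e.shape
()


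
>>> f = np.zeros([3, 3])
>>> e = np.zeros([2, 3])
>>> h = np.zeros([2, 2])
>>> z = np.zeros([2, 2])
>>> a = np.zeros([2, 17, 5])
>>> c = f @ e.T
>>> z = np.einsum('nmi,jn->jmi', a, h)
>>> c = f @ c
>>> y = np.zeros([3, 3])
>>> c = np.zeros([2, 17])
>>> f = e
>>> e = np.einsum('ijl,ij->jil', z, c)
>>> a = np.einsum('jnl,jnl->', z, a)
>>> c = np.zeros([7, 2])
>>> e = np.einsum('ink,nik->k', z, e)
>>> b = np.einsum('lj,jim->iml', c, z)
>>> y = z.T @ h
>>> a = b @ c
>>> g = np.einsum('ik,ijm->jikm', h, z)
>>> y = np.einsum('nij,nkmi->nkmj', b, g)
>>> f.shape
(2, 3)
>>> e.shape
(5,)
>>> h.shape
(2, 2)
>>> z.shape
(2, 17, 5)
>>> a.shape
(17, 5, 2)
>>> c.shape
(7, 2)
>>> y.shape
(17, 2, 2, 7)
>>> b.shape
(17, 5, 7)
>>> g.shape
(17, 2, 2, 5)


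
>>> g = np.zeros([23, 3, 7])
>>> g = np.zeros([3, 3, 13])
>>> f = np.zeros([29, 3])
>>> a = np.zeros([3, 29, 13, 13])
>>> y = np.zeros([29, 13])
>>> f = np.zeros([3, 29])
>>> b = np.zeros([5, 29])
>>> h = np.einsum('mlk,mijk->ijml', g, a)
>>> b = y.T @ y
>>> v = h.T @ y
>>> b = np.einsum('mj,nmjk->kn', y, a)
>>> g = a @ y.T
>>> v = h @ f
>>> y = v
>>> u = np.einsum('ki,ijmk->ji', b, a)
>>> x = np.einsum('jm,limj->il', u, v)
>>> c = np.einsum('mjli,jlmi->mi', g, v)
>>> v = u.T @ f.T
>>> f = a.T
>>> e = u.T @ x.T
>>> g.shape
(3, 29, 13, 29)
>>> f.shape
(13, 13, 29, 3)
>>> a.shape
(3, 29, 13, 13)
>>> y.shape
(29, 13, 3, 29)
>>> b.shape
(13, 3)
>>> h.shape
(29, 13, 3, 3)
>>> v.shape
(3, 3)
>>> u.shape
(29, 3)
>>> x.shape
(13, 29)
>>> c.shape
(3, 29)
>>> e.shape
(3, 13)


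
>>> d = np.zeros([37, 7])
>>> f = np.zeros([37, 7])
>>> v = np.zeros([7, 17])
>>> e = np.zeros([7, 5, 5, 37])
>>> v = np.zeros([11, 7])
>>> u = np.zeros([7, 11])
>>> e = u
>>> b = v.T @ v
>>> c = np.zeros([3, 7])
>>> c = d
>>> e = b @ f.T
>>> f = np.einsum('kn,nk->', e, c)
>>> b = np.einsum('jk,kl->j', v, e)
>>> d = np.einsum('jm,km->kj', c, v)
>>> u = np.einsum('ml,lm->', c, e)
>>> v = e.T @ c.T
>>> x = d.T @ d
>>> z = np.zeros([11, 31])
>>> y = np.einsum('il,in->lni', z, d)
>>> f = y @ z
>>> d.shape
(11, 37)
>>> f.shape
(31, 37, 31)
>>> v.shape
(37, 37)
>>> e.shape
(7, 37)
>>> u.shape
()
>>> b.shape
(11,)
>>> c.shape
(37, 7)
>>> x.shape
(37, 37)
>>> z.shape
(11, 31)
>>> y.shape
(31, 37, 11)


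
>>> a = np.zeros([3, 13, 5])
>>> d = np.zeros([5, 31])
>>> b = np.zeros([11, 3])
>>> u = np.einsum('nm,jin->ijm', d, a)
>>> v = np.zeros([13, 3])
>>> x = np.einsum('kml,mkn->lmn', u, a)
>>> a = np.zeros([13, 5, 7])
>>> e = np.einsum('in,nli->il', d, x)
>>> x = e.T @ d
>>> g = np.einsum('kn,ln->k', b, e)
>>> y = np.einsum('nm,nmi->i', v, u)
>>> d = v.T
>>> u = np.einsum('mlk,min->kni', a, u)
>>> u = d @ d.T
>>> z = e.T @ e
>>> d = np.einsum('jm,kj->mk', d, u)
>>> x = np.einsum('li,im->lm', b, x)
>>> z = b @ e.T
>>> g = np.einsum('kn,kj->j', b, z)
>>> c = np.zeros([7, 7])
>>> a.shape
(13, 5, 7)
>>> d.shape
(13, 3)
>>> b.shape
(11, 3)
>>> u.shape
(3, 3)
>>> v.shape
(13, 3)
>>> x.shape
(11, 31)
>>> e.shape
(5, 3)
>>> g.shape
(5,)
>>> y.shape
(31,)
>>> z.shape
(11, 5)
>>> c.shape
(7, 7)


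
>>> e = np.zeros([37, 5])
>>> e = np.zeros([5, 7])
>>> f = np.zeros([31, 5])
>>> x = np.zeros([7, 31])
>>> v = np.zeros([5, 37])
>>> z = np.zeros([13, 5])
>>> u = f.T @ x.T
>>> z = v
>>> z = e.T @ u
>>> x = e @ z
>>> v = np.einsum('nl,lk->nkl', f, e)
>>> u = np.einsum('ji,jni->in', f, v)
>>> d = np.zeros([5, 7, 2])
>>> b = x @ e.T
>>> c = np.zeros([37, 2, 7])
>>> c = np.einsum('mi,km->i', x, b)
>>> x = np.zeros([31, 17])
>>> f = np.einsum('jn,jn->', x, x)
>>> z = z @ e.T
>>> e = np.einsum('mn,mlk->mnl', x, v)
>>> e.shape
(31, 17, 7)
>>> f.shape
()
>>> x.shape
(31, 17)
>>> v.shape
(31, 7, 5)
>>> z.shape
(7, 5)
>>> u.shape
(5, 7)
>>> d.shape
(5, 7, 2)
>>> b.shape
(5, 5)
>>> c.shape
(7,)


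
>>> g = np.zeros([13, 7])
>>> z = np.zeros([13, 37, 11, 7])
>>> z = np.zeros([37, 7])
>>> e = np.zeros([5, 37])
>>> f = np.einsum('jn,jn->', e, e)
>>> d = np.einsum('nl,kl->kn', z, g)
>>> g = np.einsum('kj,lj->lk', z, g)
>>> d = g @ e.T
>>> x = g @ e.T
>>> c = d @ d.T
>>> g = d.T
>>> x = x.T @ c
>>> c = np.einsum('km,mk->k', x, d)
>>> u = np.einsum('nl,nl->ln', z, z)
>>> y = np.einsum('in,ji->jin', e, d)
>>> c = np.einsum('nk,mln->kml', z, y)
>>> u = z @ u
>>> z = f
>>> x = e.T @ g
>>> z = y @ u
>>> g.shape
(5, 13)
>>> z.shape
(13, 5, 37)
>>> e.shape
(5, 37)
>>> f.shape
()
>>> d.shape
(13, 5)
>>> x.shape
(37, 13)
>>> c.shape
(7, 13, 5)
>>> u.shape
(37, 37)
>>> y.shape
(13, 5, 37)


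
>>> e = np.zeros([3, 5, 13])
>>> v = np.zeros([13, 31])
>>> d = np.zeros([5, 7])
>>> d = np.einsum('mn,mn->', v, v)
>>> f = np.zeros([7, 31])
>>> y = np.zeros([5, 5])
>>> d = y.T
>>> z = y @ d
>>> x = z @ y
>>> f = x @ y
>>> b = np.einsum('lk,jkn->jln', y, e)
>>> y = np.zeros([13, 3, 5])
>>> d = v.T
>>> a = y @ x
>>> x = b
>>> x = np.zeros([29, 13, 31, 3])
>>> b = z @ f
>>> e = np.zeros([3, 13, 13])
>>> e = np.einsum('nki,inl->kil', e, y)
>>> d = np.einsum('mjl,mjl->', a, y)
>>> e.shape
(13, 13, 5)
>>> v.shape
(13, 31)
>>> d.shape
()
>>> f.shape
(5, 5)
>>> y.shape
(13, 3, 5)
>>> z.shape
(5, 5)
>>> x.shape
(29, 13, 31, 3)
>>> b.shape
(5, 5)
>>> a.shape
(13, 3, 5)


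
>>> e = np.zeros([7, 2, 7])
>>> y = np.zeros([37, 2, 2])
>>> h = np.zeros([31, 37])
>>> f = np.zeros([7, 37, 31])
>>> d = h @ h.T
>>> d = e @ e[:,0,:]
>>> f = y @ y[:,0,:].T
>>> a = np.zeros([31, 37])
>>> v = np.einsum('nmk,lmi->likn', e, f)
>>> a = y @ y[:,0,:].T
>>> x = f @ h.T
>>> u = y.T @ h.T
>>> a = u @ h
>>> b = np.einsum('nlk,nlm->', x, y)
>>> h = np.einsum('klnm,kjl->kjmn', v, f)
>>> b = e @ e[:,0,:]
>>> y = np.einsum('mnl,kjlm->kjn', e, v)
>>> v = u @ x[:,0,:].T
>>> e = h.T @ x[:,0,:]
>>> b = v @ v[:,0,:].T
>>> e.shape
(7, 7, 2, 31)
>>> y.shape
(37, 37, 2)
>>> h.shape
(37, 2, 7, 7)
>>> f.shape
(37, 2, 37)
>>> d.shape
(7, 2, 7)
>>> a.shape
(2, 2, 37)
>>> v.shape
(2, 2, 37)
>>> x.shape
(37, 2, 31)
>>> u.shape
(2, 2, 31)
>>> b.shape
(2, 2, 2)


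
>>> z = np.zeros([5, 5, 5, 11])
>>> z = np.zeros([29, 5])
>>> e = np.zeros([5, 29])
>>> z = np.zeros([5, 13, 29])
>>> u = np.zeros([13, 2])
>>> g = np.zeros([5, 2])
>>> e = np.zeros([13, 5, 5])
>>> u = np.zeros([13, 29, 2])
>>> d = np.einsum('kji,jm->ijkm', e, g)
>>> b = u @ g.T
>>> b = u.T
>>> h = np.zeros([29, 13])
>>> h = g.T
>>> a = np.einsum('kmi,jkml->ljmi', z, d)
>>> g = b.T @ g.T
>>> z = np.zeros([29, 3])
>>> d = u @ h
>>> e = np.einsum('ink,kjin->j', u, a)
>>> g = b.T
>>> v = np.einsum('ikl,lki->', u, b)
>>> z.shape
(29, 3)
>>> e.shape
(5,)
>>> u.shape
(13, 29, 2)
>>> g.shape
(13, 29, 2)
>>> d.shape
(13, 29, 5)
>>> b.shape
(2, 29, 13)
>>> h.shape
(2, 5)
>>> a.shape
(2, 5, 13, 29)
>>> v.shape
()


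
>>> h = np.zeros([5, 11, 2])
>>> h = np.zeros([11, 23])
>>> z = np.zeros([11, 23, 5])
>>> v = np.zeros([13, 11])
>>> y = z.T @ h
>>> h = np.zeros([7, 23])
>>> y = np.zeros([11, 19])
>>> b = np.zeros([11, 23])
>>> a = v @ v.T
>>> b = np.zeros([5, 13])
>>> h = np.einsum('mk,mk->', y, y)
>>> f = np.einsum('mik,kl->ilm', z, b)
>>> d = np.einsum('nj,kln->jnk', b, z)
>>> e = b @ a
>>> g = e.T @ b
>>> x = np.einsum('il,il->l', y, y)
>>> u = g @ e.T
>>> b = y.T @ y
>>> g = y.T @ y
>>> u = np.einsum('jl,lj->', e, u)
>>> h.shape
()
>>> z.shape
(11, 23, 5)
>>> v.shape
(13, 11)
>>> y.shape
(11, 19)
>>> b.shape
(19, 19)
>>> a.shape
(13, 13)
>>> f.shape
(23, 13, 11)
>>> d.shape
(13, 5, 11)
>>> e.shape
(5, 13)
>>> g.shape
(19, 19)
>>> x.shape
(19,)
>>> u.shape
()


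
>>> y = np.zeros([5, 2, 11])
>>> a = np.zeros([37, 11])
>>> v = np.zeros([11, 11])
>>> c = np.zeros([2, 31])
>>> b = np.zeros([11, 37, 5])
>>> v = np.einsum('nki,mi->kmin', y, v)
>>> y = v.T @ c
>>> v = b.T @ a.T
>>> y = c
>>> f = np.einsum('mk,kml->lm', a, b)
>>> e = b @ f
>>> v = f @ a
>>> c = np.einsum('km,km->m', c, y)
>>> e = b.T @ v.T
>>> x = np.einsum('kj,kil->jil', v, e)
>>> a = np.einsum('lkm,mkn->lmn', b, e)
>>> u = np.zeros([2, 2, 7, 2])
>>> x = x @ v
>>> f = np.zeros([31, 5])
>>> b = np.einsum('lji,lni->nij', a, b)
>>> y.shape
(2, 31)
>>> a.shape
(11, 5, 5)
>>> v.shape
(5, 11)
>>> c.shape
(31,)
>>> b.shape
(37, 5, 5)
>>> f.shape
(31, 5)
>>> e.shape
(5, 37, 5)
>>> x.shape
(11, 37, 11)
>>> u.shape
(2, 2, 7, 2)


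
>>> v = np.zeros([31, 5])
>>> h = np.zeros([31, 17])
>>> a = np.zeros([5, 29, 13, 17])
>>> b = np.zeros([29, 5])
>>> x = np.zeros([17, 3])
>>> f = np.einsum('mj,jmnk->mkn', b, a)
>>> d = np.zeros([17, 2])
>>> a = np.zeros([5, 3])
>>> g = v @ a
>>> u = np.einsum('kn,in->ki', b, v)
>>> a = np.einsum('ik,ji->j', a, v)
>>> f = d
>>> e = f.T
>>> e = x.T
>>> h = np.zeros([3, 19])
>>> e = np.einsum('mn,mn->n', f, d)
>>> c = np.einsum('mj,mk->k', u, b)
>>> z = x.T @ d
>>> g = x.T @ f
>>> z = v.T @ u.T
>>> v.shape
(31, 5)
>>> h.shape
(3, 19)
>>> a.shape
(31,)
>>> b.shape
(29, 5)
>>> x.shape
(17, 3)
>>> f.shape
(17, 2)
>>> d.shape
(17, 2)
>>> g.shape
(3, 2)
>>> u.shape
(29, 31)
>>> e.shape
(2,)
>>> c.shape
(5,)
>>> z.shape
(5, 29)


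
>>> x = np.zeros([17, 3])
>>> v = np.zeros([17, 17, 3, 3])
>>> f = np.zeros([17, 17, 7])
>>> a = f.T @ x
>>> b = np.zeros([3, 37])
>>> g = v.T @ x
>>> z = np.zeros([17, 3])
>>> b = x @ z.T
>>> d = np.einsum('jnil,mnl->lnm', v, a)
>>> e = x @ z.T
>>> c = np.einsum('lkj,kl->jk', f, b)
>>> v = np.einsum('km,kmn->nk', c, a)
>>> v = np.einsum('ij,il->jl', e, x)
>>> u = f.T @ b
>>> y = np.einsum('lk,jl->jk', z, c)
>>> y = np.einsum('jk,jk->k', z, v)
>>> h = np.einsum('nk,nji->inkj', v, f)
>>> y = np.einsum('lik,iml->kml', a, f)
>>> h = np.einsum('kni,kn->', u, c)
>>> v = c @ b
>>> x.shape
(17, 3)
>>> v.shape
(7, 17)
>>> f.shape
(17, 17, 7)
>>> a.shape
(7, 17, 3)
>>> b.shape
(17, 17)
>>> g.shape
(3, 3, 17, 3)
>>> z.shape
(17, 3)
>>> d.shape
(3, 17, 7)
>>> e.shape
(17, 17)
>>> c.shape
(7, 17)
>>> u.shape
(7, 17, 17)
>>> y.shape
(3, 17, 7)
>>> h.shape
()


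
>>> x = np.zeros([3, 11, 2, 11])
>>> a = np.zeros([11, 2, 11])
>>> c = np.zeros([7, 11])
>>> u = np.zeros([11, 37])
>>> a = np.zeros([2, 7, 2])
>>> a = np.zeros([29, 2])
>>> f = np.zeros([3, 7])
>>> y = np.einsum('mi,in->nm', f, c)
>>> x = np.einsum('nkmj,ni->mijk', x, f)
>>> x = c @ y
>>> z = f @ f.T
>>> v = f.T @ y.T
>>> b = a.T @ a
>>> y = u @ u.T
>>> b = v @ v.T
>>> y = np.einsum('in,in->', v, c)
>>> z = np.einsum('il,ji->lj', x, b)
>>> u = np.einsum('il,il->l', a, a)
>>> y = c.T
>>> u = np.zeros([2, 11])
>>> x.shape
(7, 3)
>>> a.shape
(29, 2)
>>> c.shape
(7, 11)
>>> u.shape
(2, 11)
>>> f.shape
(3, 7)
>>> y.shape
(11, 7)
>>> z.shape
(3, 7)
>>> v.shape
(7, 11)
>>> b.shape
(7, 7)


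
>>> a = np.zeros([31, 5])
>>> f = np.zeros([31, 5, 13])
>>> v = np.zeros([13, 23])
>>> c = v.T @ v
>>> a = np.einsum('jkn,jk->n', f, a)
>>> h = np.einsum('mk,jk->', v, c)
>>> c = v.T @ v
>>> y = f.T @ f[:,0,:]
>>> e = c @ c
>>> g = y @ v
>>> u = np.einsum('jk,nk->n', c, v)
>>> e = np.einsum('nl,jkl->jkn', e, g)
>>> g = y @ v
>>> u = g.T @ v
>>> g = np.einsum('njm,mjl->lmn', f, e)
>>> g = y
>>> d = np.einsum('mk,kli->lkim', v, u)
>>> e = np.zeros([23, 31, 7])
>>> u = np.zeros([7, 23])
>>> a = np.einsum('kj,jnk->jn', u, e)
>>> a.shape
(23, 31)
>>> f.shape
(31, 5, 13)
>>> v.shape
(13, 23)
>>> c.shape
(23, 23)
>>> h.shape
()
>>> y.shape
(13, 5, 13)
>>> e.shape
(23, 31, 7)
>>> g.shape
(13, 5, 13)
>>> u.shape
(7, 23)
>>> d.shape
(5, 23, 23, 13)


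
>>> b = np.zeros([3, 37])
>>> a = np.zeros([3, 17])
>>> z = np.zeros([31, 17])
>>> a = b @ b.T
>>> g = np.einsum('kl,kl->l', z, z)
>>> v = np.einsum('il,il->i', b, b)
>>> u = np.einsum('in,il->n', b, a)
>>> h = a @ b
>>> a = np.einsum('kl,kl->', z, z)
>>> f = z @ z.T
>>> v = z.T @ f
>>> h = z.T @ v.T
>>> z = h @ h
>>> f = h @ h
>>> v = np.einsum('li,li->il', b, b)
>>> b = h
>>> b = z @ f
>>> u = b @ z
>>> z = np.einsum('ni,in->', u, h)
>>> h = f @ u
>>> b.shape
(17, 17)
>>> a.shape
()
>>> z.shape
()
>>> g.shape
(17,)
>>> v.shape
(37, 3)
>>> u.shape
(17, 17)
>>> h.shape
(17, 17)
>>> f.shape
(17, 17)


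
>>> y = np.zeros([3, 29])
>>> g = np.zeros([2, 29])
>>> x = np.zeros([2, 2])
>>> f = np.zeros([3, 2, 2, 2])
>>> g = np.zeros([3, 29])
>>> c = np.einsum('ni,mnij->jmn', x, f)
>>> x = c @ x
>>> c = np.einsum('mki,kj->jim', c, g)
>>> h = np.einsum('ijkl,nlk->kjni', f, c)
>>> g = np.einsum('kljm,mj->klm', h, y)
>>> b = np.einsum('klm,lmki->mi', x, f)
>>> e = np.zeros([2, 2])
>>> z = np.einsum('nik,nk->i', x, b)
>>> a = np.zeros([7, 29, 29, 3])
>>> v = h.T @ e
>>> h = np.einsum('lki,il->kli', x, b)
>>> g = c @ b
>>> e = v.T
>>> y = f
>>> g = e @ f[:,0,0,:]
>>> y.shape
(3, 2, 2, 2)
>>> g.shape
(2, 2, 29, 2)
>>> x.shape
(2, 3, 2)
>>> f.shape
(3, 2, 2, 2)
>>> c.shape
(29, 2, 2)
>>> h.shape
(3, 2, 2)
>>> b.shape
(2, 2)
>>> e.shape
(2, 2, 29, 3)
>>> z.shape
(3,)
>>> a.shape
(7, 29, 29, 3)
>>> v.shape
(3, 29, 2, 2)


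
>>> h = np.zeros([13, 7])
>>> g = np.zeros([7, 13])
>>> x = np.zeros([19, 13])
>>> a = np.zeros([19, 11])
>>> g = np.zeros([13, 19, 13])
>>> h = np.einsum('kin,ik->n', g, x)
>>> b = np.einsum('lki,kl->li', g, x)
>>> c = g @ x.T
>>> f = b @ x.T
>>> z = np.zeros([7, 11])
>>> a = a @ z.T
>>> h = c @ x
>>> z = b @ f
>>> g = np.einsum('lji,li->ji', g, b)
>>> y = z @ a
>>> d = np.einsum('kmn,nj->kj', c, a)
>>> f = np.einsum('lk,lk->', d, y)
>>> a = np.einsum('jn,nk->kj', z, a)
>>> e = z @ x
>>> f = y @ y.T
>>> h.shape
(13, 19, 13)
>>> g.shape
(19, 13)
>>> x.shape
(19, 13)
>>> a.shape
(7, 13)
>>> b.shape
(13, 13)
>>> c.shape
(13, 19, 19)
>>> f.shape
(13, 13)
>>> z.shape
(13, 19)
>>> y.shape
(13, 7)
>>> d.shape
(13, 7)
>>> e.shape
(13, 13)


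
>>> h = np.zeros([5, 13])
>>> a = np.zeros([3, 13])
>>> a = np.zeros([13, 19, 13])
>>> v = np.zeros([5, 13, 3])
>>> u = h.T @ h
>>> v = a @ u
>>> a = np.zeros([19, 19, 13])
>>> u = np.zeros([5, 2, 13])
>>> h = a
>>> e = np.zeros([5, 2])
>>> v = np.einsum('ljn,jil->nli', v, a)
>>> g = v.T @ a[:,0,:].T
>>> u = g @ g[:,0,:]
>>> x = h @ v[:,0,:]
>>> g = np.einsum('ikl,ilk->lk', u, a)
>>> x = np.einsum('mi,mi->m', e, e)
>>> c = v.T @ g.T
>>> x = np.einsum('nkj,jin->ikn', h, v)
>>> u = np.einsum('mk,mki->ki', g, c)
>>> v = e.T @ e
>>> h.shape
(19, 19, 13)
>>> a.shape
(19, 19, 13)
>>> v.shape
(2, 2)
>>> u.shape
(13, 19)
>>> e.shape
(5, 2)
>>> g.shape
(19, 13)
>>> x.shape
(13, 19, 19)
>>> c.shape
(19, 13, 19)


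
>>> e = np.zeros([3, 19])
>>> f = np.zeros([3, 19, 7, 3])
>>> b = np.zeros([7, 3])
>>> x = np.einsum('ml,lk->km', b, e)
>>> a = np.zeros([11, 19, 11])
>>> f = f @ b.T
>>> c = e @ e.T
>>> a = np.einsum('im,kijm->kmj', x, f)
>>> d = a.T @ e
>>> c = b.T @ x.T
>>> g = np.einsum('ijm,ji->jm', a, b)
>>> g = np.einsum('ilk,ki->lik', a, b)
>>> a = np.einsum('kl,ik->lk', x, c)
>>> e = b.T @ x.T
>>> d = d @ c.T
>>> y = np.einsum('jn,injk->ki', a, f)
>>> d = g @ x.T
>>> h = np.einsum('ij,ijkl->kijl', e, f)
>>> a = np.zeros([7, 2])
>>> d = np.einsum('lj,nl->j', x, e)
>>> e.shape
(3, 19)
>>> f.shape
(3, 19, 7, 7)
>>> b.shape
(7, 3)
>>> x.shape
(19, 7)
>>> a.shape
(7, 2)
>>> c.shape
(3, 19)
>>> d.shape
(7,)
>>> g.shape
(7, 3, 7)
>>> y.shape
(7, 3)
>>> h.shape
(7, 3, 19, 7)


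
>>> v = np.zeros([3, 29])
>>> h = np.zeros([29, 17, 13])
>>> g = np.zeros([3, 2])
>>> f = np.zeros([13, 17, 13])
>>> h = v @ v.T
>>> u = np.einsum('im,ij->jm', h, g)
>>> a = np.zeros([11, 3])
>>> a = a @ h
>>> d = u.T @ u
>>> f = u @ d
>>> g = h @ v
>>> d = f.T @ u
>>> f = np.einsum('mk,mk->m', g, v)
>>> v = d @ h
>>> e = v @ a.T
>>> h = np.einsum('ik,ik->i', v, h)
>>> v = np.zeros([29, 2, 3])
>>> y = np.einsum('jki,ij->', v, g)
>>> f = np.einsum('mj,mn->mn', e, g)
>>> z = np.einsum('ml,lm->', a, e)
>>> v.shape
(29, 2, 3)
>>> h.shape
(3,)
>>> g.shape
(3, 29)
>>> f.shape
(3, 29)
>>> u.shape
(2, 3)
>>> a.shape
(11, 3)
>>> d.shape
(3, 3)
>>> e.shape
(3, 11)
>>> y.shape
()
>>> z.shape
()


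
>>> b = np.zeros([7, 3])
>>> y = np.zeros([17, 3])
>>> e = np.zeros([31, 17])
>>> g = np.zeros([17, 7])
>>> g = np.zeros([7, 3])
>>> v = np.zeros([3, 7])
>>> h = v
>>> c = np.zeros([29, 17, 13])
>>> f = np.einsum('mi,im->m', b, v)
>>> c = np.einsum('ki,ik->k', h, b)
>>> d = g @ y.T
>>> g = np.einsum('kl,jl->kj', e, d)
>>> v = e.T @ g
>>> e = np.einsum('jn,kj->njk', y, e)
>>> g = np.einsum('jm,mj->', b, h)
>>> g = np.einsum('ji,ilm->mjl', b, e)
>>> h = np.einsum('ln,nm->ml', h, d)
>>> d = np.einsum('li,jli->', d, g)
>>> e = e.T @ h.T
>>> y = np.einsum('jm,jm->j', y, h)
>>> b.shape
(7, 3)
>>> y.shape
(17,)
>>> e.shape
(31, 17, 17)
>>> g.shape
(31, 7, 17)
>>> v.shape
(17, 7)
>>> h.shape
(17, 3)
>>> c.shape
(3,)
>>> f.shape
(7,)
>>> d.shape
()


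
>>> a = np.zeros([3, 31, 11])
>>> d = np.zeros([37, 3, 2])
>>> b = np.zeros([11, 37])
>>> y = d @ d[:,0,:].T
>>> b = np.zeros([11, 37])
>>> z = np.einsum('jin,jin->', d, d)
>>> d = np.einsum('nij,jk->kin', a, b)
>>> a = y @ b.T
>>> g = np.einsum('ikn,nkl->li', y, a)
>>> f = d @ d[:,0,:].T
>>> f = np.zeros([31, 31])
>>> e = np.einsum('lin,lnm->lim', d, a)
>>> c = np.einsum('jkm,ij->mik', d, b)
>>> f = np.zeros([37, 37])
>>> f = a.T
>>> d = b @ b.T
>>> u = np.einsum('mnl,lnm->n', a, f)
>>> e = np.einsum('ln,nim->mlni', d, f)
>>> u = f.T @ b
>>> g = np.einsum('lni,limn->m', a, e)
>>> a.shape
(37, 3, 11)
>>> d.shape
(11, 11)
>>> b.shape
(11, 37)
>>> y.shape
(37, 3, 37)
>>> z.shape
()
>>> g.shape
(11,)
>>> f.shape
(11, 3, 37)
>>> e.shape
(37, 11, 11, 3)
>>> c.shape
(3, 11, 31)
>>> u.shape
(37, 3, 37)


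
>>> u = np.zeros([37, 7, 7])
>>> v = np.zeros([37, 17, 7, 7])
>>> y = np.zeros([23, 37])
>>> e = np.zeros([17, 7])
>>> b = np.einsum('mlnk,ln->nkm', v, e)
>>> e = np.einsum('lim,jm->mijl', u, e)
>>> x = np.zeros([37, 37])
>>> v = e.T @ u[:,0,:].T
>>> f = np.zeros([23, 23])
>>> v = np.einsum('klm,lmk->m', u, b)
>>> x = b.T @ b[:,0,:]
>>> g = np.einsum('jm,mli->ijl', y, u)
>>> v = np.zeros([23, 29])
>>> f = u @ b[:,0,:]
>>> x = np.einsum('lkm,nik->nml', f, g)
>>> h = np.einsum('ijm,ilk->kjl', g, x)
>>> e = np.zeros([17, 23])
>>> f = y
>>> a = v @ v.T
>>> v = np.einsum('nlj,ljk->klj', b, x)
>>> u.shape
(37, 7, 7)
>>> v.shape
(37, 7, 37)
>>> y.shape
(23, 37)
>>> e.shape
(17, 23)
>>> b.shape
(7, 7, 37)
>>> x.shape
(7, 37, 37)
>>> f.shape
(23, 37)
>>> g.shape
(7, 23, 7)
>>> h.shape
(37, 23, 37)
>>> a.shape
(23, 23)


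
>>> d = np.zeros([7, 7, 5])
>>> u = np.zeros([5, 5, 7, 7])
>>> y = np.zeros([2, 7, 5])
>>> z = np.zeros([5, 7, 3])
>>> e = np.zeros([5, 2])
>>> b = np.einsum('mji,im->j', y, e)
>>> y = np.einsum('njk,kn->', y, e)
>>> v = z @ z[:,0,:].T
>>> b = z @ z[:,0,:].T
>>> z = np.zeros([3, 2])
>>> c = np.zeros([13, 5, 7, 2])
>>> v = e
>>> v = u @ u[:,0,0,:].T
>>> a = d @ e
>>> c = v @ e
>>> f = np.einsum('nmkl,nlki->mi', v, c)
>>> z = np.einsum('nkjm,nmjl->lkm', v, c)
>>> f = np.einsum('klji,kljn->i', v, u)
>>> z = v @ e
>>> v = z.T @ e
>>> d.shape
(7, 7, 5)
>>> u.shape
(5, 5, 7, 7)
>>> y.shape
()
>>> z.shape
(5, 5, 7, 2)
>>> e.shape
(5, 2)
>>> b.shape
(5, 7, 5)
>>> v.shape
(2, 7, 5, 2)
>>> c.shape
(5, 5, 7, 2)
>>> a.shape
(7, 7, 2)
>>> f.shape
(5,)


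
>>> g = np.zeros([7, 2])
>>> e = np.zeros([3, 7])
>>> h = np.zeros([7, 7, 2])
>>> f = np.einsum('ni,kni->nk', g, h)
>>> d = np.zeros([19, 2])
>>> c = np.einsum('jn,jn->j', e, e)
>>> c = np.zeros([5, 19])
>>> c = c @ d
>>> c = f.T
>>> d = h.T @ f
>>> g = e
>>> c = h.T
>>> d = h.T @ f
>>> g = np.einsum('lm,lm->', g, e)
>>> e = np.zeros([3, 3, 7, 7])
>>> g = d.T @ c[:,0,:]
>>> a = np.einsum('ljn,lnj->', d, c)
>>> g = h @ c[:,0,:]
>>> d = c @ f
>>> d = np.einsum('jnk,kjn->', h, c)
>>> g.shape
(7, 7, 7)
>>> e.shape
(3, 3, 7, 7)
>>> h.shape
(7, 7, 2)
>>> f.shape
(7, 7)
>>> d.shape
()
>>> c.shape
(2, 7, 7)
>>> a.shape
()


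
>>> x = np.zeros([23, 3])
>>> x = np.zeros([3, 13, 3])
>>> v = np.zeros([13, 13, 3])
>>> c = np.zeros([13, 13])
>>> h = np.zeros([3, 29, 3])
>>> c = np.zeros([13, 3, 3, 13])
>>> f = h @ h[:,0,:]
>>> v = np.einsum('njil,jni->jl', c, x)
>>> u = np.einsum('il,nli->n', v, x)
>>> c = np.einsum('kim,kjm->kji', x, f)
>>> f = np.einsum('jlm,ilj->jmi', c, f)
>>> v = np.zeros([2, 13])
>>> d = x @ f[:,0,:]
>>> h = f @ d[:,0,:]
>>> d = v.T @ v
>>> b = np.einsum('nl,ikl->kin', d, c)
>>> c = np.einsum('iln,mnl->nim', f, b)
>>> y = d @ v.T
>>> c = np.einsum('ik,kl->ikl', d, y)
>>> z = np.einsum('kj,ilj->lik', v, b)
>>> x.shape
(3, 13, 3)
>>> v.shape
(2, 13)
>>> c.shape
(13, 13, 2)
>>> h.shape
(3, 13, 3)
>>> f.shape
(3, 13, 3)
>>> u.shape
(3,)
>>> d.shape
(13, 13)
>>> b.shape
(29, 3, 13)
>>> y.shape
(13, 2)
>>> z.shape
(3, 29, 2)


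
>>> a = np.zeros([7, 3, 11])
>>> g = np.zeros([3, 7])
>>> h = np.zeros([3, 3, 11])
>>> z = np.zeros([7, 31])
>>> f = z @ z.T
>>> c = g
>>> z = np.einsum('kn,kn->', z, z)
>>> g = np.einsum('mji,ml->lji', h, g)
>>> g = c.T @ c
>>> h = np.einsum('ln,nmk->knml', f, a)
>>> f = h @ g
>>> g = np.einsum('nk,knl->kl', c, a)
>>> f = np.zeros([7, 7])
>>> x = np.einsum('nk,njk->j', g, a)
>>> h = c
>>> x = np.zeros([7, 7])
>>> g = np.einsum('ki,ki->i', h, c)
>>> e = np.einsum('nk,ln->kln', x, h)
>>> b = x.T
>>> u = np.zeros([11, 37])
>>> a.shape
(7, 3, 11)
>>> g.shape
(7,)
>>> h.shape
(3, 7)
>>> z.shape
()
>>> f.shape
(7, 7)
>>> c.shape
(3, 7)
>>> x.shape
(7, 7)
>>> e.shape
(7, 3, 7)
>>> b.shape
(7, 7)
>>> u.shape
(11, 37)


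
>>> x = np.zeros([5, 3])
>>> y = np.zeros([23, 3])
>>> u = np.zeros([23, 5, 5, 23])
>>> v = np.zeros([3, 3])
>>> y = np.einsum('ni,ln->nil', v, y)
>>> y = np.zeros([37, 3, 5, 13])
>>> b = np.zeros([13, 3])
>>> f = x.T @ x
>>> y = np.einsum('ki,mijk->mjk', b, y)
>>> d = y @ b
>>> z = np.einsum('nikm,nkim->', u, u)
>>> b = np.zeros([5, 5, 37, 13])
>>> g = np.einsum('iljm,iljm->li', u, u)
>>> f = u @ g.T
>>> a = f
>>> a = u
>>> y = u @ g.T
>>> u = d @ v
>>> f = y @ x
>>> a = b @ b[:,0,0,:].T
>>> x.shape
(5, 3)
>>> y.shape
(23, 5, 5, 5)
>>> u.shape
(37, 5, 3)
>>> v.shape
(3, 3)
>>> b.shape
(5, 5, 37, 13)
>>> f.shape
(23, 5, 5, 3)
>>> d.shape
(37, 5, 3)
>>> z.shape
()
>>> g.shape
(5, 23)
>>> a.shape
(5, 5, 37, 5)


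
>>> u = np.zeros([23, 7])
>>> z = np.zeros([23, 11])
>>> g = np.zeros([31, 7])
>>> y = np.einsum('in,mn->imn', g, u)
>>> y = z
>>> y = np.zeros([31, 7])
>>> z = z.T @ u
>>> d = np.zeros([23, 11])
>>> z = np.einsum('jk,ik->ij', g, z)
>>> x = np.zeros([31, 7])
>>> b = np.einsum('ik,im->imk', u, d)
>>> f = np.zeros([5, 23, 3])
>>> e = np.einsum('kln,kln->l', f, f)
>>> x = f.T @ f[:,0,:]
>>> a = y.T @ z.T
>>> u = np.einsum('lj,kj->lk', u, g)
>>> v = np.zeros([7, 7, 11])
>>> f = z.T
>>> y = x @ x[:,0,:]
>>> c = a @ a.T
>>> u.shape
(23, 31)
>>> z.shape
(11, 31)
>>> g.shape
(31, 7)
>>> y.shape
(3, 23, 3)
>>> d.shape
(23, 11)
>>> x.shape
(3, 23, 3)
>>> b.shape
(23, 11, 7)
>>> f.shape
(31, 11)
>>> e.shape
(23,)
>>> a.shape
(7, 11)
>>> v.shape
(7, 7, 11)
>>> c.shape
(7, 7)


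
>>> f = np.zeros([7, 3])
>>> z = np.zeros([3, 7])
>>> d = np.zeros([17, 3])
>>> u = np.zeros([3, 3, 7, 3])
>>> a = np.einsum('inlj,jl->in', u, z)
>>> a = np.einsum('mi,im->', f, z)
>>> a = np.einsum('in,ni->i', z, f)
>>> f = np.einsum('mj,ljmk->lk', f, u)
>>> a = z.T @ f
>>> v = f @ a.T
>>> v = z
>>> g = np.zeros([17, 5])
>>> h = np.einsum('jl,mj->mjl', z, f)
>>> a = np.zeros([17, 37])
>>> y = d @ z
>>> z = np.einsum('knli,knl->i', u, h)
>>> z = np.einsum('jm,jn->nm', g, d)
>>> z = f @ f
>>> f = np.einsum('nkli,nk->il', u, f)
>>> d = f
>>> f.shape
(3, 7)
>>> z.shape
(3, 3)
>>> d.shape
(3, 7)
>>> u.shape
(3, 3, 7, 3)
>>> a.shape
(17, 37)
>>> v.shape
(3, 7)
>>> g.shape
(17, 5)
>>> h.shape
(3, 3, 7)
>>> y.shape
(17, 7)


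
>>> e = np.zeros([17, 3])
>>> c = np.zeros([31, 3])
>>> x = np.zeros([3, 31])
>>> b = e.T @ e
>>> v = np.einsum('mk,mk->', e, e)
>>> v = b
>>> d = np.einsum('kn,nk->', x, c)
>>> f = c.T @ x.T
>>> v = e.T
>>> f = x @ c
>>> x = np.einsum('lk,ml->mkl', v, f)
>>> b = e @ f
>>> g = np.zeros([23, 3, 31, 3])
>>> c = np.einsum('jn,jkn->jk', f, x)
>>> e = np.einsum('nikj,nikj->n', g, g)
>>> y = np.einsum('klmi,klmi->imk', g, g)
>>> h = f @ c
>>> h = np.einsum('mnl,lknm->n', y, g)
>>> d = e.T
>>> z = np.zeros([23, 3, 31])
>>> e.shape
(23,)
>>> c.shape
(3, 17)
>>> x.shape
(3, 17, 3)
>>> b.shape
(17, 3)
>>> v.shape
(3, 17)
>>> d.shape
(23,)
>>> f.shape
(3, 3)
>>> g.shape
(23, 3, 31, 3)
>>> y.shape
(3, 31, 23)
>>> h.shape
(31,)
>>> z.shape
(23, 3, 31)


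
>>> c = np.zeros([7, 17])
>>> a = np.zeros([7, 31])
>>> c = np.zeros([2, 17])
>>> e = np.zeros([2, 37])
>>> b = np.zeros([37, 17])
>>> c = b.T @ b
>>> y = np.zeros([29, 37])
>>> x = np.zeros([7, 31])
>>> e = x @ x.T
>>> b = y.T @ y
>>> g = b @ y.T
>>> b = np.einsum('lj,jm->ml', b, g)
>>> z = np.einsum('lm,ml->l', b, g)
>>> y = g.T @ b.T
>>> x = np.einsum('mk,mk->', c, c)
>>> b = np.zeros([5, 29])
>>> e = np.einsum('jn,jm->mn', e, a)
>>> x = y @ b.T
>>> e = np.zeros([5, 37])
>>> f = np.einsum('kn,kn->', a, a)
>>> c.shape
(17, 17)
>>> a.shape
(7, 31)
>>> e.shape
(5, 37)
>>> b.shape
(5, 29)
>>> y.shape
(29, 29)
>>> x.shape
(29, 5)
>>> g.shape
(37, 29)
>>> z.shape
(29,)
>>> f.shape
()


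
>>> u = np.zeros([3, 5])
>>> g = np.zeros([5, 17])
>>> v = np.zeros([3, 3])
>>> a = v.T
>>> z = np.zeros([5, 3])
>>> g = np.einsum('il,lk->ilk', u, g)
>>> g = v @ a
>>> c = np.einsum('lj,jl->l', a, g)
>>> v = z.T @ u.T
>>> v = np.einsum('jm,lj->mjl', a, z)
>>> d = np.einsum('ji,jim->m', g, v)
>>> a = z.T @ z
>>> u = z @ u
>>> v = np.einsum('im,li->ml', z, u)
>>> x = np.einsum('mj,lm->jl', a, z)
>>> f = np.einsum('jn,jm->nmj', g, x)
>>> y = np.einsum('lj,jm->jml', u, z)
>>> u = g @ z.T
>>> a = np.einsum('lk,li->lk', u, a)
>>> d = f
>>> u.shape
(3, 5)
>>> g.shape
(3, 3)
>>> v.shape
(3, 5)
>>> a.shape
(3, 5)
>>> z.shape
(5, 3)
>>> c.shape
(3,)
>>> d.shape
(3, 5, 3)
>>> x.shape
(3, 5)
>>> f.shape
(3, 5, 3)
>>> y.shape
(5, 3, 5)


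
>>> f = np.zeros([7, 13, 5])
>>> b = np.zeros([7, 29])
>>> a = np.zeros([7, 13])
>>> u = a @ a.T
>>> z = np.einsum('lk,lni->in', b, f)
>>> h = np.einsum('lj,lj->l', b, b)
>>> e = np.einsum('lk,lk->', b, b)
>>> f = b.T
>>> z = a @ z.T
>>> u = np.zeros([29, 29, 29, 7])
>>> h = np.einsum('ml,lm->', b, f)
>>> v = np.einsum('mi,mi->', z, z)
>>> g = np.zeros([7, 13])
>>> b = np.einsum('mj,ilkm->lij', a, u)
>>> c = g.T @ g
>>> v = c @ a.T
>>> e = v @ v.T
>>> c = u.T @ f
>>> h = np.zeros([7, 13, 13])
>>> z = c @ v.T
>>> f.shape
(29, 7)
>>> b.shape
(29, 29, 13)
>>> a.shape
(7, 13)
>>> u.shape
(29, 29, 29, 7)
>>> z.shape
(7, 29, 29, 13)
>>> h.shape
(7, 13, 13)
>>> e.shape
(13, 13)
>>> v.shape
(13, 7)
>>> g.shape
(7, 13)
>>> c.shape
(7, 29, 29, 7)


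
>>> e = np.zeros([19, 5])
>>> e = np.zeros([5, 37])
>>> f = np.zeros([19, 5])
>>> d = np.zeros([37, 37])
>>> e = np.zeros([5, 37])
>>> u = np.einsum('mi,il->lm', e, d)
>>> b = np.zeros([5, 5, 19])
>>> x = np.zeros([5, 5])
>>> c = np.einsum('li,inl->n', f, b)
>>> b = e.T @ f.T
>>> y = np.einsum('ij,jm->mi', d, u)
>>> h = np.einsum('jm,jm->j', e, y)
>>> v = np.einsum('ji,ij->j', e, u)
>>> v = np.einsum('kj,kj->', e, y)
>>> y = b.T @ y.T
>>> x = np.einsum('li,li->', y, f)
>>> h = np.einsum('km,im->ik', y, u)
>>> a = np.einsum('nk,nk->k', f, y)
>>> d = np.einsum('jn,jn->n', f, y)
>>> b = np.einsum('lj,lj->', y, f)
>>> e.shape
(5, 37)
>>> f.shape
(19, 5)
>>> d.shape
(5,)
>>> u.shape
(37, 5)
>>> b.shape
()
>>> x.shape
()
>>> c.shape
(5,)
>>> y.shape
(19, 5)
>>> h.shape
(37, 19)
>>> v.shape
()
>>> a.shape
(5,)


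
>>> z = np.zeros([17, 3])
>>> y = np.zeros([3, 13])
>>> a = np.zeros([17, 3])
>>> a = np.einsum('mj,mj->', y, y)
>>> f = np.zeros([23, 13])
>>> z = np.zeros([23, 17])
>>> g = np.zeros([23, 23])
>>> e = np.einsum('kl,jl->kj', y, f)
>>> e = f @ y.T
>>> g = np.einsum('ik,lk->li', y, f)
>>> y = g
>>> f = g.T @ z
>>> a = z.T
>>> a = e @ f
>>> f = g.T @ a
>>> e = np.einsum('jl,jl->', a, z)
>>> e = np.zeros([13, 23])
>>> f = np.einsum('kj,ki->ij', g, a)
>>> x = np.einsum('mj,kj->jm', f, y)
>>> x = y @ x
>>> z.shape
(23, 17)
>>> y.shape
(23, 3)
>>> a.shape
(23, 17)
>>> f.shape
(17, 3)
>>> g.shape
(23, 3)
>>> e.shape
(13, 23)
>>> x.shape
(23, 17)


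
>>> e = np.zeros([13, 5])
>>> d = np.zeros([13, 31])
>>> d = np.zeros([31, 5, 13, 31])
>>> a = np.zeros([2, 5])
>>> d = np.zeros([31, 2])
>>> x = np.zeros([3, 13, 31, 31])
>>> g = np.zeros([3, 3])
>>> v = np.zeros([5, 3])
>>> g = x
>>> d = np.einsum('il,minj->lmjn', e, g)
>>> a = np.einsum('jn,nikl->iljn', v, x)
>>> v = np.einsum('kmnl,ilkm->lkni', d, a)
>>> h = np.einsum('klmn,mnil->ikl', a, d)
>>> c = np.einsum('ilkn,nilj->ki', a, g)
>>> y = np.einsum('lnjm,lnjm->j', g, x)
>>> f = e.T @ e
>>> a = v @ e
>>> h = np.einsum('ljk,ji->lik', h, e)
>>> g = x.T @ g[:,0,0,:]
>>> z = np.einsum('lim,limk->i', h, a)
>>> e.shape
(13, 5)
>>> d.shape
(5, 3, 31, 31)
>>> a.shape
(31, 5, 31, 5)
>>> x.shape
(3, 13, 31, 31)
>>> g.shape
(31, 31, 13, 31)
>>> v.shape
(31, 5, 31, 13)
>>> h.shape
(31, 5, 31)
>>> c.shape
(5, 13)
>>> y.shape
(31,)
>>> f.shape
(5, 5)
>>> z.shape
(5,)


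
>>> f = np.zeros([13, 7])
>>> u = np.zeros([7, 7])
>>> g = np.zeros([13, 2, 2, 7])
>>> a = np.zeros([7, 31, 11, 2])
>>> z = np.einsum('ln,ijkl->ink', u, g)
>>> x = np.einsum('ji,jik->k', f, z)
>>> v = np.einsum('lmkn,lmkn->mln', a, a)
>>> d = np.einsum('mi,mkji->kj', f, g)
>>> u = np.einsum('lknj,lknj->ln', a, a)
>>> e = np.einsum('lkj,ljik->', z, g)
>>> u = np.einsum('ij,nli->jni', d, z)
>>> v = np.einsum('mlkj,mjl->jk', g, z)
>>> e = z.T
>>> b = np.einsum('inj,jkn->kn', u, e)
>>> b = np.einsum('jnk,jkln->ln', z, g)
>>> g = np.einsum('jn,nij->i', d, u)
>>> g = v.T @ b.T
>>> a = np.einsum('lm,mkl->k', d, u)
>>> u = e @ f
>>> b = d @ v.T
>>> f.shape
(13, 7)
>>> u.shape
(2, 7, 7)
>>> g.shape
(2, 2)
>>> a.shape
(13,)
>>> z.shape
(13, 7, 2)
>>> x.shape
(2,)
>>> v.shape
(7, 2)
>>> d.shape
(2, 2)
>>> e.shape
(2, 7, 13)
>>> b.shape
(2, 7)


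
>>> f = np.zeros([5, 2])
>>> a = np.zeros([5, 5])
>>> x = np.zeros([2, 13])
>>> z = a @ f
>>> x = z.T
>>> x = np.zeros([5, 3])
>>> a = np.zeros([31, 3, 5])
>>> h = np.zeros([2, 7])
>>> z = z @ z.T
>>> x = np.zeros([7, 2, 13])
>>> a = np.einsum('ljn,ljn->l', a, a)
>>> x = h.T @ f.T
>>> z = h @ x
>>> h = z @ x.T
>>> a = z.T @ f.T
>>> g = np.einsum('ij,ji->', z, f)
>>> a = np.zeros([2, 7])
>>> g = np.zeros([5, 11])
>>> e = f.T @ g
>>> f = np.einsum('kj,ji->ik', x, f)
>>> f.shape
(2, 7)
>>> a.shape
(2, 7)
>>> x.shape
(7, 5)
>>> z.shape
(2, 5)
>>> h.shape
(2, 7)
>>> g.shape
(5, 11)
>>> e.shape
(2, 11)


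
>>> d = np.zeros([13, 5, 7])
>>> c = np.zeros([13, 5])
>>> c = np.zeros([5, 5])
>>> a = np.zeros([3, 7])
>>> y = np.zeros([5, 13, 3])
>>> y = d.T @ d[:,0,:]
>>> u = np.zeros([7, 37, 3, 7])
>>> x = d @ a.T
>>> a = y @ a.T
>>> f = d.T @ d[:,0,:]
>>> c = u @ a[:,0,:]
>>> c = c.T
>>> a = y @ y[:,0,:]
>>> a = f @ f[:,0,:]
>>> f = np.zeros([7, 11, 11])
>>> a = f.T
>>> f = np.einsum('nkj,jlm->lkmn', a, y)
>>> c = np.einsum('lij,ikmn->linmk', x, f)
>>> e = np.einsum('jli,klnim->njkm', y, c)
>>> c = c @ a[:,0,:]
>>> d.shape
(13, 5, 7)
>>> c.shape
(13, 5, 11, 7, 7)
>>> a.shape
(11, 11, 7)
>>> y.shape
(7, 5, 7)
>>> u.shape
(7, 37, 3, 7)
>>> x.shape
(13, 5, 3)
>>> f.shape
(5, 11, 7, 11)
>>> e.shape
(11, 7, 13, 11)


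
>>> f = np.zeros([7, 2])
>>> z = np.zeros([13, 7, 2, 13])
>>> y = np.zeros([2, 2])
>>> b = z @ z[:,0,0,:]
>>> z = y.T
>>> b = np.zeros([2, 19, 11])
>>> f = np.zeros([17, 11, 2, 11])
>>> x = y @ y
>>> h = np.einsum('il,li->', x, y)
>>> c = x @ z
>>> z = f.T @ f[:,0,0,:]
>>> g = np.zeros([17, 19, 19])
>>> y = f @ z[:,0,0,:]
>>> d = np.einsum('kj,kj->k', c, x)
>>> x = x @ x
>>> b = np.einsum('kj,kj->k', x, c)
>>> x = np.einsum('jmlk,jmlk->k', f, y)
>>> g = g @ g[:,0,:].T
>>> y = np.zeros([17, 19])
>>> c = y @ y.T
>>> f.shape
(17, 11, 2, 11)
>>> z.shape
(11, 2, 11, 11)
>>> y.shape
(17, 19)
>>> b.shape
(2,)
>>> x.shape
(11,)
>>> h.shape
()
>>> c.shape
(17, 17)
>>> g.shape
(17, 19, 17)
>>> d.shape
(2,)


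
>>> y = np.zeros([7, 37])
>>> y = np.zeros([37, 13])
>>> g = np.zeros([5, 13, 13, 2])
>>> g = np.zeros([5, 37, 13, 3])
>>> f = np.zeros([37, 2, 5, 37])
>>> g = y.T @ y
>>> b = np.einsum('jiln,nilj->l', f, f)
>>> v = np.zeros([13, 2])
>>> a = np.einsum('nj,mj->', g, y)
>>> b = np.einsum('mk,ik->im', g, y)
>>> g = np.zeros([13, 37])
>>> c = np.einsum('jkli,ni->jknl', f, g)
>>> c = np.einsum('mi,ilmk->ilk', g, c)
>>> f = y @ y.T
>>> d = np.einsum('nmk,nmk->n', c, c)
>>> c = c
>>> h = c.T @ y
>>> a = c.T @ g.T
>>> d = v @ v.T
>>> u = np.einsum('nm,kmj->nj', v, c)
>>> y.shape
(37, 13)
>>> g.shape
(13, 37)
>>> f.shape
(37, 37)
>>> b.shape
(37, 13)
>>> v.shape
(13, 2)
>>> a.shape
(5, 2, 13)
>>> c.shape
(37, 2, 5)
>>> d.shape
(13, 13)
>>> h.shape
(5, 2, 13)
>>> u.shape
(13, 5)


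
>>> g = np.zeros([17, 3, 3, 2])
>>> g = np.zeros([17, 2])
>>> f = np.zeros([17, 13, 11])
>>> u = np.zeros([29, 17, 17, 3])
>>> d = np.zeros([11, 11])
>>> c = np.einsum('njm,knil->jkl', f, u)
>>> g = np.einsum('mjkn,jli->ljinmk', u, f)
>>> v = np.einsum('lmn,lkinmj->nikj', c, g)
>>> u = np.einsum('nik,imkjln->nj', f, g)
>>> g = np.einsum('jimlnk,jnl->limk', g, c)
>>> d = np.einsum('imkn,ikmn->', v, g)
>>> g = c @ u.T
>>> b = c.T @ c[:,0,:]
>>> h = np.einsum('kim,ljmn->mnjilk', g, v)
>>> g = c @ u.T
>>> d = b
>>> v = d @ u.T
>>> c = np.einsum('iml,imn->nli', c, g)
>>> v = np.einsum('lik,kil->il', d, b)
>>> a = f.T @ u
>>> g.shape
(13, 29, 17)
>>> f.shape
(17, 13, 11)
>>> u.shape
(17, 3)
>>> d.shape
(3, 29, 3)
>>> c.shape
(17, 3, 13)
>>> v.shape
(29, 3)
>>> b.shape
(3, 29, 3)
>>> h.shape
(17, 17, 11, 29, 3, 13)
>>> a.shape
(11, 13, 3)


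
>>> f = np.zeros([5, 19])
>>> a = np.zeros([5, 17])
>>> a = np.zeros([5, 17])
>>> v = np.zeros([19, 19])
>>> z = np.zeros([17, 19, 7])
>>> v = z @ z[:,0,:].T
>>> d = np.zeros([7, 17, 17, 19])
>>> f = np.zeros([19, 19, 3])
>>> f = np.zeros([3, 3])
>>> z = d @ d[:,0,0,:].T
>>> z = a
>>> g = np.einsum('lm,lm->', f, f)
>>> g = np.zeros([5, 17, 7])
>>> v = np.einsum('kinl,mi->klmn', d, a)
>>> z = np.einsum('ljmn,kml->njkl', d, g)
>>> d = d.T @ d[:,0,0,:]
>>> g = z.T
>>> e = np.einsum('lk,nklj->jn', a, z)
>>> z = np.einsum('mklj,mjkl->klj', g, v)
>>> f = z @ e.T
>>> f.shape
(5, 17, 7)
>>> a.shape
(5, 17)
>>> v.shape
(7, 19, 5, 17)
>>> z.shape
(5, 17, 19)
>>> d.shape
(19, 17, 17, 19)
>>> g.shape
(7, 5, 17, 19)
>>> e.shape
(7, 19)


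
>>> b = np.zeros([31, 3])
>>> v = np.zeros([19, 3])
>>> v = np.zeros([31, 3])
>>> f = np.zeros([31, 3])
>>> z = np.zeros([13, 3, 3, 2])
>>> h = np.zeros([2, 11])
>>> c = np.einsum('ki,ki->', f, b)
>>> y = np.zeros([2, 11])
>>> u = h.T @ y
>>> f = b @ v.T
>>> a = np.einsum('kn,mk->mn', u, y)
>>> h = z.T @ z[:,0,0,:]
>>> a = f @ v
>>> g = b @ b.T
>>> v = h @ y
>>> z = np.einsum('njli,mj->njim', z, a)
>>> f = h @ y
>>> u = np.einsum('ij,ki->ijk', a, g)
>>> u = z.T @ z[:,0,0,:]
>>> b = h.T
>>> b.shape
(2, 3, 3, 2)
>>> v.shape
(2, 3, 3, 11)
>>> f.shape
(2, 3, 3, 11)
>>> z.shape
(13, 3, 2, 31)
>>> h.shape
(2, 3, 3, 2)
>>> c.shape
()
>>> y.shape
(2, 11)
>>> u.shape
(31, 2, 3, 31)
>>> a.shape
(31, 3)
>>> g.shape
(31, 31)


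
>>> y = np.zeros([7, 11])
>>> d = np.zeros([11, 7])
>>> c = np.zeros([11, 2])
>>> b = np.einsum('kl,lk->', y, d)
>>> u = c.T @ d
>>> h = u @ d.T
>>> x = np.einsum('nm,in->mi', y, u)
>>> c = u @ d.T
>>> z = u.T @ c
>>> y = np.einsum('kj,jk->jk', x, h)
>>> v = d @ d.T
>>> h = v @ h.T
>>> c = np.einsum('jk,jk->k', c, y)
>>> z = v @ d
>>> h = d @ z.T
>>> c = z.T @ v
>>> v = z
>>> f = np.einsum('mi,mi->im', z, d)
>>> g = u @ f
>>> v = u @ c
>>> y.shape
(2, 11)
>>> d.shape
(11, 7)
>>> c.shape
(7, 11)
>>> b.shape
()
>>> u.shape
(2, 7)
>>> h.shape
(11, 11)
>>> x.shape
(11, 2)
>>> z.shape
(11, 7)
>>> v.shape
(2, 11)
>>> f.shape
(7, 11)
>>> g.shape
(2, 11)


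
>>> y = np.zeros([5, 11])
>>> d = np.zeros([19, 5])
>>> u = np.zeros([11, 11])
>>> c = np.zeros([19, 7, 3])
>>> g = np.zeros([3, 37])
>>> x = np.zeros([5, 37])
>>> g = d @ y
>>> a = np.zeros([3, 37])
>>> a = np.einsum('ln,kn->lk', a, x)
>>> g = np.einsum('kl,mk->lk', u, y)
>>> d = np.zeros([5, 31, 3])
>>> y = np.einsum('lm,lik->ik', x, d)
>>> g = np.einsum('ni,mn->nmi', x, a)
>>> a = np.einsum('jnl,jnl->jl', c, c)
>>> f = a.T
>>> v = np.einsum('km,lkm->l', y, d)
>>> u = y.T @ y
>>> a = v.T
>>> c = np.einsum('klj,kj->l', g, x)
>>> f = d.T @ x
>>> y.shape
(31, 3)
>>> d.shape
(5, 31, 3)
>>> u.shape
(3, 3)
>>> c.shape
(3,)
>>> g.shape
(5, 3, 37)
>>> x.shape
(5, 37)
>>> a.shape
(5,)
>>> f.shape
(3, 31, 37)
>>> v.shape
(5,)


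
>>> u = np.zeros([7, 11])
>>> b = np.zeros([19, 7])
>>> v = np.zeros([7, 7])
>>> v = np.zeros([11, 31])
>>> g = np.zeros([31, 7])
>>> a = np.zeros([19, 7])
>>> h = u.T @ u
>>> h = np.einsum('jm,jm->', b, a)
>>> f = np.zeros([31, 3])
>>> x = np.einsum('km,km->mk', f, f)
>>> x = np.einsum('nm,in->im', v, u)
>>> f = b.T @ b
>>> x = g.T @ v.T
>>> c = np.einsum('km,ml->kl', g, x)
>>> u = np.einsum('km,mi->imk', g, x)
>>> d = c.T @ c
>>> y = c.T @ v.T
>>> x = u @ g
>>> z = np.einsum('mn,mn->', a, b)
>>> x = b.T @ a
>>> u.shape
(11, 7, 31)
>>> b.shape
(19, 7)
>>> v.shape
(11, 31)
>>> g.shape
(31, 7)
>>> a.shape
(19, 7)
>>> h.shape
()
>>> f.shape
(7, 7)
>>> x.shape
(7, 7)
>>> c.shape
(31, 11)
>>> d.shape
(11, 11)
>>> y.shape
(11, 11)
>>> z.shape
()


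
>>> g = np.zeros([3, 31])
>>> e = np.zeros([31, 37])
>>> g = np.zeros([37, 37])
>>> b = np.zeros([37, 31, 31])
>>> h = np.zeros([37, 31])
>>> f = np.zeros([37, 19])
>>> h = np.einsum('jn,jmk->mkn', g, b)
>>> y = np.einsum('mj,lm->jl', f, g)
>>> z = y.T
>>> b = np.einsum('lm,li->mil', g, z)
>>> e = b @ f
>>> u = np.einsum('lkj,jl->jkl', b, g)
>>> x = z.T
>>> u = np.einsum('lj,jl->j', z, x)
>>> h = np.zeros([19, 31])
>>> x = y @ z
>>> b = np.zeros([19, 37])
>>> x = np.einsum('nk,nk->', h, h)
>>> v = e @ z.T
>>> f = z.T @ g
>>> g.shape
(37, 37)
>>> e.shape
(37, 19, 19)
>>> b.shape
(19, 37)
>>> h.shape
(19, 31)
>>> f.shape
(19, 37)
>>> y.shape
(19, 37)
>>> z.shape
(37, 19)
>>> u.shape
(19,)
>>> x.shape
()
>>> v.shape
(37, 19, 37)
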